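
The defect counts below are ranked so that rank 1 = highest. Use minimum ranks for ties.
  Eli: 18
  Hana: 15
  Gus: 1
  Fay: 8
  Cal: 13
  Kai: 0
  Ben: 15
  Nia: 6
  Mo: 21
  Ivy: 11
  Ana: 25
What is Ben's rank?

4

Sorted (descending): 25, 21, 18, 15, 15, 13, 11, 8, 6, 1, 0
The 2 values of 15 occupy positions 4–5 → each gets rank 4.
Ben has value 15 → rank 4.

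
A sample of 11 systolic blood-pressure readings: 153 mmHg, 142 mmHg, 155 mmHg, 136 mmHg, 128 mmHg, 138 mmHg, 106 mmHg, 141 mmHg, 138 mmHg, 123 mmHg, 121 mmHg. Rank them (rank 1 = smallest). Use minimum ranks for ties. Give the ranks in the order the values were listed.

10, 9, 11, 5, 4, 6, 1, 8, 6, 3, 2

Sorted (ascending): 106, 121, 123, 128, 136, 138, 138, 141, 142, 153, 155
The 2 values of 138 occupy positions 6–7 → each gets rank 6.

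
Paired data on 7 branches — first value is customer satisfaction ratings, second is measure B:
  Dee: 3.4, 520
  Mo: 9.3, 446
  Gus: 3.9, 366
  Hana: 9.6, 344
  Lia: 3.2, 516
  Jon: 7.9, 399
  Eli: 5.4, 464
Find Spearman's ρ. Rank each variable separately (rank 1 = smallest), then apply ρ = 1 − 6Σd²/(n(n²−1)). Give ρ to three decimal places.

-0.714

Ranks of variable 1: 2, 6, 3, 7, 1, 5, 4
Ranks of variable 2: 7, 4, 2, 1, 6, 3, 5
d = r₁ − r₂: -5, 2, 1, 6, -5, 2, -1
d²: 25, 4, 1, 36, 25, 4, 1; Σd² = 96
ρ = 1 − 6·96/(7·48) = 1 − 576/336 = -0.714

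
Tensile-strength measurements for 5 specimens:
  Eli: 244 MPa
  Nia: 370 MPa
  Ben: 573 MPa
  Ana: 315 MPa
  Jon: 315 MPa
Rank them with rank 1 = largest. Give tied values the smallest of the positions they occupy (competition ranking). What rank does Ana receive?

3

Sorted (descending): 573, 370, 315, 315, 244
The 2 values of 315 occupy positions 3–4 → each gets rank 3.
Ana has value 315 MPa → rank 3.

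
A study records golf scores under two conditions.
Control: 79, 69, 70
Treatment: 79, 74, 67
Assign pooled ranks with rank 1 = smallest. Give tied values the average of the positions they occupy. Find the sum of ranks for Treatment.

10.5

Sorted (ascending): 67, 69, 70, 74, 79, 79
The 2 values of 79 occupy positions 5–6 → average rank (5+6)/2 = 5.5.
Treatment values → pooled ranks: 79→5.5, 74→4, 67→1
Rank sum = 5.5 + 4 + 1 = 10.5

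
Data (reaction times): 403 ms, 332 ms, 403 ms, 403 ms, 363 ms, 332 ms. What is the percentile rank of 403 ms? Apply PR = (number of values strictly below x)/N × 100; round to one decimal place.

N = 6.
Strictly below 403: 3. Equal to 403: 3.
PR = 3/6 × 100 = 50.0

50.0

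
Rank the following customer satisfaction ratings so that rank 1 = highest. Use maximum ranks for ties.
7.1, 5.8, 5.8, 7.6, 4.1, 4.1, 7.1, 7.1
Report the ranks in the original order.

Sorted (descending): 7.6, 7.1, 7.1, 7.1, 5.8, 5.8, 4.1, 4.1
The 3 values of 7.1 occupy positions 2–4 → each gets rank 4.
The 2 values of 5.8 occupy positions 5–6 → each gets rank 6.
The 2 values of 4.1 occupy positions 7–8 → each gets rank 8.

4, 6, 6, 1, 8, 8, 4, 4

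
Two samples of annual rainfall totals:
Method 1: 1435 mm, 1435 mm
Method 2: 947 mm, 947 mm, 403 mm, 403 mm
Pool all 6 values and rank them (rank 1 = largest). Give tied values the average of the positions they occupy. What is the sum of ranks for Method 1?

Sorted (descending): 1435, 1435, 947, 947, 403, 403
The 2 values of 1435 occupy positions 1–2 → average rank (1+2)/2 = 1.5.
The 2 values of 947 occupy positions 3–4 → average rank (3+4)/2 = 3.5.
The 2 values of 403 occupy positions 5–6 → average rank (5+6)/2 = 5.5.
Method 1 values → pooled ranks: 1435→1.5, 1435→1.5
Rank sum = 1.5 + 1.5 = 3

3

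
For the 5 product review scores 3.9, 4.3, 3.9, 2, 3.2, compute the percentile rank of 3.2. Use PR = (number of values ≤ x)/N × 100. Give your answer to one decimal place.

40.0

N = 5.
Strictly below 3.2: 1. Equal to 3.2: 1.
PR = 2/5 × 100 = 40.0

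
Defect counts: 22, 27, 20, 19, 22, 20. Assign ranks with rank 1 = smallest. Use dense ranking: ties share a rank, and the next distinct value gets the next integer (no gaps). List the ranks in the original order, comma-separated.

Sorted (ascending): 19, 20, 20, 22, 22, 27
The 2 values of 20 share dense rank 2.
The 2 values of 22 share dense rank 3.
Remaining distinct values take the next consecutive integers.

3, 4, 2, 1, 3, 2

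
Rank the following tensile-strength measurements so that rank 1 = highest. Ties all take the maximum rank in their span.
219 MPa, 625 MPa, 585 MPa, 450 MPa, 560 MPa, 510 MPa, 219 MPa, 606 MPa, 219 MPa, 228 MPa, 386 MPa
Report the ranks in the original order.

11, 1, 3, 6, 4, 5, 11, 2, 11, 8, 7

Sorted (descending): 625, 606, 585, 560, 510, 450, 386, 228, 219, 219, 219
The 3 values of 219 occupy positions 9–11 → each gets rank 11.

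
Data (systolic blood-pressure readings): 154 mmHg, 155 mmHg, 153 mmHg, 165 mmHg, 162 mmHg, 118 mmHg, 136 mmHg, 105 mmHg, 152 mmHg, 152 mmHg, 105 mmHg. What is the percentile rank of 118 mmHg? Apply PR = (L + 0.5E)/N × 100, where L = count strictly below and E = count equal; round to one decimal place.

N = 11.
Strictly below 118: 2. Equal to 118: 1.
PR = (2 + 0.5·1)/11 × 100 = 22.7

22.7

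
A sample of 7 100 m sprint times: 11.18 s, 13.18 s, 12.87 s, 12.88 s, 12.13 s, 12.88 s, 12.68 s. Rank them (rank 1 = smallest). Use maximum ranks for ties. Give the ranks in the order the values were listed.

Sorted (ascending): 11.18, 12.13, 12.68, 12.87, 12.88, 12.88, 13.18
The 2 values of 12.88 occupy positions 5–6 → each gets rank 6.

1, 7, 4, 6, 2, 6, 3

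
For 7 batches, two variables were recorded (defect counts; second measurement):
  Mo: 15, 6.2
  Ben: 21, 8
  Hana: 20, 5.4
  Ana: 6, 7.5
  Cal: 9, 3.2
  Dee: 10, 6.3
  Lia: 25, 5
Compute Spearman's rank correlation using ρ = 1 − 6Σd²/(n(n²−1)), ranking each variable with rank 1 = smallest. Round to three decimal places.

Ranks of variable 1: 4, 6, 5, 1, 2, 3, 7
Ranks of variable 2: 4, 7, 3, 6, 1, 5, 2
d = r₁ − r₂: 0, -1, 2, -5, 1, -2, 5
d²: 0, 1, 4, 25, 1, 4, 25; Σd² = 60
ρ = 1 − 6·60/(7·48) = 1 − 360/336 = -0.071

-0.071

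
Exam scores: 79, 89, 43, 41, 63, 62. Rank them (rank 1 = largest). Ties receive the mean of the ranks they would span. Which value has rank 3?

63

Sorted (descending): 89, 79, 63, 62, 43, 41
No ties — each value takes its position as its rank.
Rank 3 → value 63.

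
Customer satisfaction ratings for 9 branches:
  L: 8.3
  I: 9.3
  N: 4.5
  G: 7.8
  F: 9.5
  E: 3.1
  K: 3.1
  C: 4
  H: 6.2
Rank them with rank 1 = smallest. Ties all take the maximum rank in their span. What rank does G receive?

6

Sorted (ascending): 3.1, 3.1, 4, 4.5, 6.2, 7.8, 8.3, 9.3, 9.5
The 2 values of 3.1 occupy positions 1–2 → each gets rank 2.
G has value 7.8 → rank 6.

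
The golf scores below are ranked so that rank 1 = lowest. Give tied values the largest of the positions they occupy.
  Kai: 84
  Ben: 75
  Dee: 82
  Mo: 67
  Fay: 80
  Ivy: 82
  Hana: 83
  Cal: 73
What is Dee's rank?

Sorted (ascending): 67, 73, 75, 80, 82, 82, 83, 84
The 2 values of 82 occupy positions 5–6 → each gets rank 6.
Dee has value 82 → rank 6.

6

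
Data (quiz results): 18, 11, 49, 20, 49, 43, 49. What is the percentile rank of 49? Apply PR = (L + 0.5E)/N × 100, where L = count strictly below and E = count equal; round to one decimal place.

N = 7.
Strictly below 49: 4. Equal to 49: 3.
PR = (4 + 0.5·3)/7 × 100 = 78.6

78.6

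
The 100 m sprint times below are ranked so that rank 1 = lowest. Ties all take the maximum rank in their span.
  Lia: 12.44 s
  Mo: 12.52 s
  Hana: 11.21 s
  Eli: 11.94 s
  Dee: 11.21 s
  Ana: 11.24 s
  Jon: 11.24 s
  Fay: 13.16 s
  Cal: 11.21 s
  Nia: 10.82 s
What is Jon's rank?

Sorted (ascending): 10.82, 11.21, 11.21, 11.21, 11.24, 11.24, 11.94, 12.44, 12.52, 13.16
The 3 values of 11.21 occupy positions 2–4 → each gets rank 4.
The 2 values of 11.24 occupy positions 5–6 → each gets rank 6.
Jon has value 11.24 s → rank 6.

6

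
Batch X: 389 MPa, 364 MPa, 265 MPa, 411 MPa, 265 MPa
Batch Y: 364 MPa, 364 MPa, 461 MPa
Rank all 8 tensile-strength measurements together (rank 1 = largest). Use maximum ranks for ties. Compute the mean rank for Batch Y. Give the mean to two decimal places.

4.33

Sorted (descending): 461, 411, 389, 364, 364, 364, 265, 265
The 3 values of 364 occupy positions 4–6 → each gets rank 6.
The 2 values of 265 occupy positions 7–8 → each gets rank 8.
Batch Y values → pooled ranks: 364→6, 364→6, 461→1
Mean rank = (6 + 6 + 1) / 3 = 4.33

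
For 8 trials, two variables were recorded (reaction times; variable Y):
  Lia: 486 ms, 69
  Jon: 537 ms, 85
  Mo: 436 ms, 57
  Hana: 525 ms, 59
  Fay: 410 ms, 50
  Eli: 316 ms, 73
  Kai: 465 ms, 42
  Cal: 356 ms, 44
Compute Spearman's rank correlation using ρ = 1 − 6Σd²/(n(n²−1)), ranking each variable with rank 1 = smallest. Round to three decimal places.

Ranks of variable 1: 6, 8, 4, 7, 3, 1, 5, 2
Ranks of variable 2: 6, 8, 4, 5, 3, 7, 1, 2
d = r₁ − r₂: 0, 0, 0, 2, 0, -6, 4, 0
d²: 0, 0, 0, 4, 0, 36, 16, 0; Σd² = 56
ρ = 1 − 6·56/(8·63) = 1 − 336/504 = 0.333

0.333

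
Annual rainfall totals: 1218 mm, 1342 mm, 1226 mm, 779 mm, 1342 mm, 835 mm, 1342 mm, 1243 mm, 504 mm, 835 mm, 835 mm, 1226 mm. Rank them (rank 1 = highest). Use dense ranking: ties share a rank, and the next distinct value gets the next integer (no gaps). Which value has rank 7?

504

Sorted (descending): 1342, 1342, 1342, 1243, 1226, 1226, 1218, 835, 835, 835, 779, 504
The 3 values of 1342 share dense rank 1.
The 2 values of 1226 share dense rank 3.
The 3 values of 835 share dense rank 5.
Remaining distinct values take the next consecutive integers.
Rank 7 → value 504.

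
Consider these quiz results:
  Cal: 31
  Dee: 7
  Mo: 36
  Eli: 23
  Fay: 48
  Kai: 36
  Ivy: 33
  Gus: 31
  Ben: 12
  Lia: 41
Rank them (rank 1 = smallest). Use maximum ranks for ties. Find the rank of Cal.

Sorted (ascending): 7, 12, 23, 31, 31, 33, 36, 36, 41, 48
The 2 values of 31 occupy positions 4–5 → each gets rank 5.
The 2 values of 36 occupy positions 7–8 → each gets rank 8.
Cal has value 31 → rank 5.

5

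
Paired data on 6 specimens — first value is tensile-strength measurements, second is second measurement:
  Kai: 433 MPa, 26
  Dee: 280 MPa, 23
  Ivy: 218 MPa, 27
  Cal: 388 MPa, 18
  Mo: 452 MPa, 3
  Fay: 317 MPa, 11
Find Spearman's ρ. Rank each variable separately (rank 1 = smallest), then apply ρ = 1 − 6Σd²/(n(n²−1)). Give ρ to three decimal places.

-0.600

Ranks of variable 1: 5, 2, 1, 4, 6, 3
Ranks of variable 2: 5, 4, 6, 3, 1, 2
d = r₁ − r₂: 0, -2, -5, 1, 5, 1
d²: 0, 4, 25, 1, 25, 1; Σd² = 56
ρ = 1 − 6·56/(6·35) = 1 − 336/210 = -0.600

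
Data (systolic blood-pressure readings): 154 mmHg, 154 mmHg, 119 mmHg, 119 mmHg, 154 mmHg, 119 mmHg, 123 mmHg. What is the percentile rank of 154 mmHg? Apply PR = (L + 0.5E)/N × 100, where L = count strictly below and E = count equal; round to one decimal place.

N = 7.
Strictly below 154: 4. Equal to 154: 3.
PR = (4 + 0.5·3)/7 × 100 = 78.6

78.6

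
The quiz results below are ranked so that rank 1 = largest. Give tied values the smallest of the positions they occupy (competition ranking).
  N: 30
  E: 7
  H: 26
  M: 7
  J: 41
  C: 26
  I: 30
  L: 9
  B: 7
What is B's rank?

Sorted (descending): 41, 30, 30, 26, 26, 9, 7, 7, 7
The 2 values of 30 occupy positions 2–3 → each gets rank 2.
The 2 values of 26 occupy positions 4–5 → each gets rank 4.
The 3 values of 7 occupy positions 7–9 → each gets rank 7.
B has value 7 → rank 7.

7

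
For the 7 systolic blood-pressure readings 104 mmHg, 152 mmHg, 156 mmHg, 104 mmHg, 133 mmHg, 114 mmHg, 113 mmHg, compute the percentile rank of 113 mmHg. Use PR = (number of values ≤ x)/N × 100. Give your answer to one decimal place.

N = 7.
Strictly below 113: 2. Equal to 113: 1.
PR = 3/7 × 100 = 42.9

42.9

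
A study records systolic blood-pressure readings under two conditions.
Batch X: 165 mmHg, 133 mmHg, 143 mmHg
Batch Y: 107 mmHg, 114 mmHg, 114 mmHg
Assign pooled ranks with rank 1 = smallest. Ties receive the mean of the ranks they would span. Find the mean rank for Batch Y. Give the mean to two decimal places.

Sorted (ascending): 107, 114, 114, 133, 143, 165
The 2 values of 114 occupy positions 2–3 → average rank (2+3)/2 = 2.5.
Batch Y values → pooled ranks: 107→1, 114→2.5, 114→2.5
Mean rank = (1 + 2.5 + 2.5) / 3 = 2.00

2.00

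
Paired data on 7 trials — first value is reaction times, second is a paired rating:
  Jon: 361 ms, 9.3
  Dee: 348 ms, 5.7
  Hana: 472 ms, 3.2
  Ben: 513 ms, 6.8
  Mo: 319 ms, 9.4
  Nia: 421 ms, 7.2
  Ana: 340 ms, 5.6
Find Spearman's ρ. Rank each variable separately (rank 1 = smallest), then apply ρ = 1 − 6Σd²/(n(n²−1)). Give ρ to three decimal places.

Ranks of variable 1: 4, 3, 6, 7, 1, 5, 2
Ranks of variable 2: 6, 3, 1, 4, 7, 5, 2
d = r₁ − r₂: -2, 0, 5, 3, -6, 0, 0
d²: 4, 0, 25, 9, 36, 0, 0; Σd² = 74
ρ = 1 − 6·74/(7·48) = 1 − 444/336 = -0.321

-0.321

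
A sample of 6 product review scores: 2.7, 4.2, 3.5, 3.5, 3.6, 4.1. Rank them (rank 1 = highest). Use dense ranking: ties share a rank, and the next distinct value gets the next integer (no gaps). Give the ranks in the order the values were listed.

Sorted (descending): 4.2, 4.1, 3.6, 3.5, 3.5, 2.7
The 2 values of 3.5 share dense rank 4.
Remaining distinct values take the next consecutive integers.

5, 1, 4, 4, 3, 2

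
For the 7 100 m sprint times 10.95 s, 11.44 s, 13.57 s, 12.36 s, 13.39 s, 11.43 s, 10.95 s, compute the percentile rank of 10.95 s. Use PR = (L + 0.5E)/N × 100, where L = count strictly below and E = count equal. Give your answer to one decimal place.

N = 7.
Strictly below 10.95: 0. Equal to 10.95: 2.
PR = (0 + 0.5·2)/7 × 100 = 14.3

14.3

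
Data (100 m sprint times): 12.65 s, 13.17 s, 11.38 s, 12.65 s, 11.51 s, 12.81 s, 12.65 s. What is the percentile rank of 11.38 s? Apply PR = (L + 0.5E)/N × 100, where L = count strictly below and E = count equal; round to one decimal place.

7.1

N = 7.
Strictly below 11.38: 0. Equal to 11.38: 1.
PR = (0 + 0.5·1)/7 × 100 = 7.1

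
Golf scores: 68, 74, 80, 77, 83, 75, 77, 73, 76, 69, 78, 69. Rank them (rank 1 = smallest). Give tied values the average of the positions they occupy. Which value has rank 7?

76

Sorted (ascending): 68, 69, 69, 73, 74, 75, 76, 77, 77, 78, 80, 83
The 2 values of 69 occupy positions 2–3 → average rank (2+3)/2 = 2.5.
The 2 values of 77 occupy positions 8–9 → average rank (8+9)/2 = 8.5.
Rank 7 → value 76.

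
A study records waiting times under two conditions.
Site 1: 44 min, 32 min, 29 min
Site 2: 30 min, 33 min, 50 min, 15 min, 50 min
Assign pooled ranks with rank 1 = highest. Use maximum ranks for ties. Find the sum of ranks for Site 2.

Sorted (descending): 50, 50, 44, 33, 32, 30, 29, 15
The 2 values of 50 occupy positions 1–2 → each gets rank 2.
Site 2 values → pooled ranks: 30→6, 33→4, 50→2, 15→8, 50→2
Rank sum = 6 + 4 + 2 + 8 + 2 = 22

22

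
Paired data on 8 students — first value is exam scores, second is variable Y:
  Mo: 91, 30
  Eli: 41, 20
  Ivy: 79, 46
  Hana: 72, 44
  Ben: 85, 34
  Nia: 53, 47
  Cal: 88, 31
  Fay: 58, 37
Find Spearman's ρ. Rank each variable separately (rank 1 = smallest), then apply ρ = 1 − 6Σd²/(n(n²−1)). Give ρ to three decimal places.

-0.238

Ranks of variable 1: 8, 1, 5, 4, 6, 2, 7, 3
Ranks of variable 2: 2, 1, 7, 6, 4, 8, 3, 5
d = r₁ − r₂: 6, 0, -2, -2, 2, -6, 4, -2
d²: 36, 0, 4, 4, 4, 36, 16, 4; Σd² = 104
ρ = 1 − 6·104/(8·63) = 1 − 624/504 = -0.238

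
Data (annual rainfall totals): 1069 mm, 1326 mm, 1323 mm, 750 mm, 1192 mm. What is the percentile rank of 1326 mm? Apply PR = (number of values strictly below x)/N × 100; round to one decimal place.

80.0

N = 5.
Strictly below 1326: 4. Equal to 1326: 1.
PR = 4/5 × 100 = 80.0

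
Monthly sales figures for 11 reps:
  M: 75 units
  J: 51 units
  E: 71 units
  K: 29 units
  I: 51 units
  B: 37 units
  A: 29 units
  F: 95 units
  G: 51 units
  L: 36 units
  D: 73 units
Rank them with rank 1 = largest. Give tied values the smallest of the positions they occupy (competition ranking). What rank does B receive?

Sorted (descending): 95, 75, 73, 71, 51, 51, 51, 37, 36, 29, 29
The 3 values of 51 occupy positions 5–7 → each gets rank 5.
The 2 values of 29 occupy positions 10–11 → each gets rank 10.
B has value 37 units → rank 8.

8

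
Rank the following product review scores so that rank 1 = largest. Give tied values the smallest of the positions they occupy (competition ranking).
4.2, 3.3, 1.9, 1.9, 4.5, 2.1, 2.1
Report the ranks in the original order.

2, 3, 6, 6, 1, 4, 4

Sorted (descending): 4.5, 4.2, 3.3, 2.1, 2.1, 1.9, 1.9
The 2 values of 2.1 occupy positions 4–5 → each gets rank 4.
The 2 values of 1.9 occupy positions 6–7 → each gets rank 6.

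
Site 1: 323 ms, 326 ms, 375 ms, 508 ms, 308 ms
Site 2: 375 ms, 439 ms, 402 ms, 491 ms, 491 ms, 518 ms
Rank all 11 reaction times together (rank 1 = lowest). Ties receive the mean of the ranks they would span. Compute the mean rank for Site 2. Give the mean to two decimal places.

7.58

Sorted (ascending): 308, 323, 326, 375, 375, 402, 439, 491, 491, 508, 518
The 2 values of 375 occupy positions 4–5 → average rank (4+5)/2 = 4.5.
The 2 values of 491 occupy positions 8–9 → average rank (8+9)/2 = 8.5.
Site 2 values → pooled ranks: 375→4.5, 439→7, 402→6, 491→8.5, 491→8.5, 518→11
Mean rank = (4.5 + 7 + 6 + 8.5 + 8.5 + 11) / 6 = 7.58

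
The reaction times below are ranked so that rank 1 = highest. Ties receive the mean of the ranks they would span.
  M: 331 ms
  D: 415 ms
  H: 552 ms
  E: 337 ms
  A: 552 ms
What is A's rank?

Sorted (descending): 552, 552, 415, 337, 331
The 2 values of 552 occupy positions 1–2 → average rank (1+2)/2 = 1.5.
A has value 552 ms → rank 1.5.

1.5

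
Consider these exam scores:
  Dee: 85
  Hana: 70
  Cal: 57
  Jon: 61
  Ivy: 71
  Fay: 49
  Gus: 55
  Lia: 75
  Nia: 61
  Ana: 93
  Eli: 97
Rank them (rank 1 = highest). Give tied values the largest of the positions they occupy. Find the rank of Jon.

Sorted (descending): 97, 93, 85, 75, 71, 70, 61, 61, 57, 55, 49
The 2 values of 61 occupy positions 7–8 → each gets rank 8.
Jon has value 61 → rank 8.

8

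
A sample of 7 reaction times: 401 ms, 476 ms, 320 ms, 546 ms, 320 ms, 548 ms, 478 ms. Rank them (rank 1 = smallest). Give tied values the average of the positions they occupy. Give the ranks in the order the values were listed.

Sorted (ascending): 320, 320, 401, 476, 478, 546, 548
The 2 values of 320 occupy positions 1–2 → average rank (1+2)/2 = 1.5.

3, 4, 1.5, 6, 1.5, 7, 5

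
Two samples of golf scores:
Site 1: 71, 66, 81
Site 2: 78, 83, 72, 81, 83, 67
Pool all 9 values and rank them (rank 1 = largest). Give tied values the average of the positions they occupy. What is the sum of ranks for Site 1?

19.5

Sorted (descending): 83, 83, 81, 81, 78, 72, 71, 67, 66
The 2 values of 83 occupy positions 1–2 → average rank (1+2)/2 = 1.5.
The 2 values of 81 occupy positions 3–4 → average rank (3+4)/2 = 3.5.
Site 1 values → pooled ranks: 71→7, 66→9, 81→3.5
Rank sum = 7 + 9 + 3.5 = 19.5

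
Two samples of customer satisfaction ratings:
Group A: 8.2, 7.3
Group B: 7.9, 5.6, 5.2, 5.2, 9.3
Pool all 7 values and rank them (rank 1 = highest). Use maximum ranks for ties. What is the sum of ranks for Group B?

Sorted (descending): 9.3, 8.2, 7.9, 7.3, 5.6, 5.2, 5.2
The 2 values of 5.2 occupy positions 6–7 → each gets rank 7.
Group B values → pooled ranks: 7.9→3, 5.6→5, 5.2→7, 5.2→7, 9.3→1
Rank sum = 3 + 5 + 7 + 7 + 1 = 23

23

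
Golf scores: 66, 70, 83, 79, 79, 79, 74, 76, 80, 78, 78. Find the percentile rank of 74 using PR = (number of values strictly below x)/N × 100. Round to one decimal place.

18.2

N = 11.
Strictly below 74: 2. Equal to 74: 1.
PR = 2/11 × 100 = 18.2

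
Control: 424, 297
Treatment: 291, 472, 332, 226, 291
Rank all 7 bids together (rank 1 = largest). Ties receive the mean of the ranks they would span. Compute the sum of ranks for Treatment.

22

Sorted (descending): 472, 424, 332, 297, 291, 291, 226
The 2 values of 291 occupy positions 5–6 → average rank (5+6)/2 = 5.5.
Treatment values → pooled ranks: 291→5.5, 472→1, 332→3, 226→7, 291→5.5
Rank sum = 5.5 + 1 + 3 + 7 + 5.5 = 22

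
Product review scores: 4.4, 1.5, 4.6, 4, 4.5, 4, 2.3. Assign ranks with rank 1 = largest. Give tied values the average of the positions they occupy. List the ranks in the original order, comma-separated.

Sorted (descending): 4.6, 4.5, 4.4, 4, 4, 2.3, 1.5
The 2 values of 4 occupy positions 4–5 → average rank (4+5)/2 = 4.5.

3, 7, 1, 4.5, 2, 4.5, 6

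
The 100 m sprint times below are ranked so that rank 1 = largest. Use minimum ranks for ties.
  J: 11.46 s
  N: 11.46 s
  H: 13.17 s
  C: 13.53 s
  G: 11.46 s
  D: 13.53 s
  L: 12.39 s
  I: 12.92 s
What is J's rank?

Sorted (descending): 13.53, 13.53, 13.17, 12.92, 12.39, 11.46, 11.46, 11.46
The 2 values of 13.53 occupy positions 1–2 → each gets rank 1.
The 3 values of 11.46 occupy positions 6–8 → each gets rank 6.
J has value 11.46 s → rank 6.

6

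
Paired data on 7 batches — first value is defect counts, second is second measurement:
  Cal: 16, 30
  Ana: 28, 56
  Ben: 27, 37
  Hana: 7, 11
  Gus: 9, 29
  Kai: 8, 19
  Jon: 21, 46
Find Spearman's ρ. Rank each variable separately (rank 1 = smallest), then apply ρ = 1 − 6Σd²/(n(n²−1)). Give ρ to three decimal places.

Ranks of variable 1: 4, 7, 6, 1, 3, 2, 5
Ranks of variable 2: 4, 7, 5, 1, 3, 2, 6
d = r₁ − r₂: 0, 0, 1, 0, 0, 0, -1
d²: 0, 0, 1, 0, 0, 0, 1; Σd² = 2
ρ = 1 − 6·2/(7·48) = 1 − 12/336 = 0.964

0.964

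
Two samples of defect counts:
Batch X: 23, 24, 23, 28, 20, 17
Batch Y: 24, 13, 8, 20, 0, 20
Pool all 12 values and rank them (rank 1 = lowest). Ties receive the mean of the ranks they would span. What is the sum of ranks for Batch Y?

28.5

Sorted (ascending): 0, 8, 13, 17, 20, 20, 20, 23, 23, 24, 24, 28
The 3 values of 20 occupy positions 5–7 → average rank 6.
The 2 values of 23 occupy positions 8–9 → average rank (8+9)/2 = 8.5.
The 2 values of 24 occupy positions 10–11 → average rank (10+11)/2 = 10.5.
Batch Y values → pooled ranks: 24→10.5, 13→3, 8→2, 20→6, 0→1, 20→6
Rank sum = 10.5 + 3 + 2 + 6 + 1 + 6 = 28.5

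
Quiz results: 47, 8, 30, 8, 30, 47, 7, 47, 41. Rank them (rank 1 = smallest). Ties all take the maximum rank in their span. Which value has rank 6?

41

Sorted (ascending): 7, 8, 8, 30, 30, 41, 47, 47, 47
The 2 values of 8 occupy positions 2–3 → each gets rank 3.
The 2 values of 30 occupy positions 4–5 → each gets rank 5.
The 3 values of 47 occupy positions 7–9 → each gets rank 9.
Rank 6 → value 41.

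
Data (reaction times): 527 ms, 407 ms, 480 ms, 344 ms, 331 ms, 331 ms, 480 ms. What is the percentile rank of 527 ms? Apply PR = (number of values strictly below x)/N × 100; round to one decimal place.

N = 7.
Strictly below 527: 6. Equal to 527: 1.
PR = 6/7 × 100 = 85.7

85.7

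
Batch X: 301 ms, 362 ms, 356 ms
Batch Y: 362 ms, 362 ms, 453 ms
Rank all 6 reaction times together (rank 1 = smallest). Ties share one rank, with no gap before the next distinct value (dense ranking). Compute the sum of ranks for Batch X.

6

Sorted (ascending): 301, 356, 362, 362, 362, 453
The 3 values of 362 share dense rank 3.
Remaining distinct values take the next consecutive integers.
Batch X values → pooled ranks: 301→1, 362→3, 356→2
Rank sum = 1 + 3 + 2 = 6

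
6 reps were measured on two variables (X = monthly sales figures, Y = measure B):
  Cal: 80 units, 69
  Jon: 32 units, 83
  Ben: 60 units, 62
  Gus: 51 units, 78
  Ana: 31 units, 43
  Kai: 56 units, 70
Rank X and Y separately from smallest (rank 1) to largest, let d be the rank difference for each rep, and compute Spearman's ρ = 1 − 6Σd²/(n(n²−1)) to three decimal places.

-0.086

Ranks of variable 1: 6, 2, 5, 3, 1, 4
Ranks of variable 2: 3, 6, 2, 5, 1, 4
d = r₁ − r₂: 3, -4, 3, -2, 0, 0
d²: 9, 16, 9, 4, 0, 0; Σd² = 38
ρ = 1 − 6·38/(6·35) = 1 − 228/210 = -0.086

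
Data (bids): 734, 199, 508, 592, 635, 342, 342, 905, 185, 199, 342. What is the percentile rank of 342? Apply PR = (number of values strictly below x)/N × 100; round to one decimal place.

27.3

N = 11.
Strictly below 342: 3. Equal to 342: 3.
PR = 3/11 × 100 = 27.3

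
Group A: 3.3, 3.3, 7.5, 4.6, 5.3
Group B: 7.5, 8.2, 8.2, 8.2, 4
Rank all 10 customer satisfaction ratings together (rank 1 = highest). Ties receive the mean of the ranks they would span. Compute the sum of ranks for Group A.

36.5

Sorted (descending): 8.2, 8.2, 8.2, 7.5, 7.5, 5.3, 4.6, 4, 3.3, 3.3
The 3 values of 8.2 occupy positions 1–3 → average rank 2.
The 2 values of 7.5 occupy positions 4–5 → average rank (4+5)/2 = 4.5.
The 2 values of 3.3 occupy positions 9–10 → average rank (9+10)/2 = 9.5.
Group A values → pooled ranks: 3.3→9.5, 3.3→9.5, 7.5→4.5, 4.6→7, 5.3→6
Rank sum = 9.5 + 9.5 + 4.5 + 7 + 6 = 36.5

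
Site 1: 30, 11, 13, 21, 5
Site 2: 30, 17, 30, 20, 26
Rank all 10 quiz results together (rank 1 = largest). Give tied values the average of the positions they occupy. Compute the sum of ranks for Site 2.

21

Sorted (descending): 30, 30, 30, 26, 21, 20, 17, 13, 11, 5
The 3 values of 30 occupy positions 1–3 → average rank 2.
Site 2 values → pooled ranks: 30→2, 17→7, 30→2, 20→6, 26→4
Rank sum = 2 + 7 + 2 + 6 + 4 = 21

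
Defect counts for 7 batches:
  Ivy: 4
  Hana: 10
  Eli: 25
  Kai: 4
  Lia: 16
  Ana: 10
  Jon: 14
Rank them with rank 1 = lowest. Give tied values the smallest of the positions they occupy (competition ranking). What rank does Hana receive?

Sorted (ascending): 4, 4, 10, 10, 14, 16, 25
The 2 values of 4 occupy positions 1–2 → each gets rank 1.
The 2 values of 10 occupy positions 3–4 → each gets rank 3.
Hana has value 10 → rank 3.

3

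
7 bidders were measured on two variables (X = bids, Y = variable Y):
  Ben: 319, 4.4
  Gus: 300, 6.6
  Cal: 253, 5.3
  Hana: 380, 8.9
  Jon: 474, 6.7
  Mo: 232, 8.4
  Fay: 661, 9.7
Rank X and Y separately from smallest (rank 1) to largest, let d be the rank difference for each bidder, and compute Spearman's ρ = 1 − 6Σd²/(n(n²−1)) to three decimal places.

0.464

Ranks of variable 1: 4, 3, 2, 5, 6, 1, 7
Ranks of variable 2: 1, 3, 2, 6, 4, 5, 7
d = r₁ − r₂: 3, 0, 0, -1, 2, -4, 0
d²: 9, 0, 0, 1, 4, 16, 0; Σd² = 30
ρ = 1 − 6·30/(7·48) = 1 − 180/336 = 0.464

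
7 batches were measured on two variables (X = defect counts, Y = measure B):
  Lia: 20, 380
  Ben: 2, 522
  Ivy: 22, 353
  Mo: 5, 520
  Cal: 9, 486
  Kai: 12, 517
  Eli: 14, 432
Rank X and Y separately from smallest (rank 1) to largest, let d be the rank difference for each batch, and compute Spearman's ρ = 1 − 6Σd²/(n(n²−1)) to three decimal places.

-0.964

Ranks of variable 1: 6, 1, 7, 2, 3, 4, 5
Ranks of variable 2: 2, 7, 1, 6, 4, 5, 3
d = r₁ − r₂: 4, -6, 6, -4, -1, -1, 2
d²: 16, 36, 36, 16, 1, 1, 4; Σd² = 110
ρ = 1 − 6·110/(7·48) = 1 − 660/336 = -0.964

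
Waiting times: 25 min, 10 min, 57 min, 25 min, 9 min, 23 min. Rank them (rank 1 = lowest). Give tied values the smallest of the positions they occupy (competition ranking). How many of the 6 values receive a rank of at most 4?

Sorted (ascending): 9, 10, 23, 25, 25, 57
The 2 values of 25 occupy positions 4–5 → each gets rank 4.
Ranks ≤ 4: {1, 2, 3, 4, 4} → 5 values.

5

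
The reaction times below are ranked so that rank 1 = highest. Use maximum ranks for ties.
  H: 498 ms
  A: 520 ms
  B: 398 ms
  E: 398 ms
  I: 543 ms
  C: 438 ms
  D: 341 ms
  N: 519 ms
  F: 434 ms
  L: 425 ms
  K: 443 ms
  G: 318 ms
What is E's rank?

10

Sorted (descending): 543, 520, 519, 498, 443, 438, 434, 425, 398, 398, 341, 318
The 2 values of 398 occupy positions 9–10 → each gets rank 10.
E has value 398 ms → rank 10.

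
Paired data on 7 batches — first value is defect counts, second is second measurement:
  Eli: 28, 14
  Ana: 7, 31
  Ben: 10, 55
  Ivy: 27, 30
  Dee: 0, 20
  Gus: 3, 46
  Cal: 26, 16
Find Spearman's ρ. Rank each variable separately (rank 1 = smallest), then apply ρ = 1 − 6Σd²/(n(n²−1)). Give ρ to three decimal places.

-0.464

Ranks of variable 1: 7, 3, 4, 6, 1, 2, 5
Ranks of variable 2: 1, 5, 7, 4, 3, 6, 2
d = r₁ − r₂: 6, -2, -3, 2, -2, -4, 3
d²: 36, 4, 9, 4, 4, 16, 9; Σd² = 82
ρ = 1 − 6·82/(7·48) = 1 − 492/336 = -0.464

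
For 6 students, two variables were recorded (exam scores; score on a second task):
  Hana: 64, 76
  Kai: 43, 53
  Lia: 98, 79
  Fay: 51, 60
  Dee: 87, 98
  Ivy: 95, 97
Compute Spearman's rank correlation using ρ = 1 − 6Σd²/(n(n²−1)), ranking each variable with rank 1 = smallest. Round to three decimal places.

Ranks of variable 1: 3, 1, 6, 2, 4, 5
Ranks of variable 2: 3, 1, 4, 2, 6, 5
d = r₁ − r₂: 0, 0, 2, 0, -2, 0
d²: 0, 0, 4, 0, 4, 0; Σd² = 8
ρ = 1 − 6·8/(6·35) = 1 − 48/210 = 0.771

0.771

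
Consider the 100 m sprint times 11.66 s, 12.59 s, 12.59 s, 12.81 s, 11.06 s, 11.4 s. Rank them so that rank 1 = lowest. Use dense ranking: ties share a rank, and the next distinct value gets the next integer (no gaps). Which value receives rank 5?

12.81

Sorted (ascending): 11.06, 11.4, 11.66, 12.59, 12.59, 12.81
The 2 values of 12.59 share dense rank 4.
Remaining distinct values take the next consecutive integers.
Rank 5 → value 12.81.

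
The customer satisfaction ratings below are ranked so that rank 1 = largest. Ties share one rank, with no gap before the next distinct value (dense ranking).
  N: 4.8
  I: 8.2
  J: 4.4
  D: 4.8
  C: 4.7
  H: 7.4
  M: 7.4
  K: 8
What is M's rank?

3

Sorted (descending): 8.2, 8, 7.4, 7.4, 4.8, 4.8, 4.7, 4.4
The 2 values of 7.4 share dense rank 3.
The 2 values of 4.8 share dense rank 4.
Remaining distinct values take the next consecutive integers.
M has value 7.4 → rank 3.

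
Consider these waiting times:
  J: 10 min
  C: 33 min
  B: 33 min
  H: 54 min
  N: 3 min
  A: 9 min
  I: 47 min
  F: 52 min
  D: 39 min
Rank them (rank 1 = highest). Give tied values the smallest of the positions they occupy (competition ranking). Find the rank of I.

Sorted (descending): 54, 52, 47, 39, 33, 33, 10, 9, 3
The 2 values of 33 occupy positions 5–6 → each gets rank 5.
I has value 47 min → rank 3.

3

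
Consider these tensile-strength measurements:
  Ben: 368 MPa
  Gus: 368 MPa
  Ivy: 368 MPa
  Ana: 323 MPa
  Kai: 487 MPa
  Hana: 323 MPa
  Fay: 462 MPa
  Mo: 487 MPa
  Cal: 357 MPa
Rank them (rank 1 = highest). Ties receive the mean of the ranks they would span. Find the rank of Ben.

Sorted (descending): 487, 487, 462, 368, 368, 368, 357, 323, 323
The 2 values of 487 occupy positions 1–2 → average rank (1+2)/2 = 1.5.
The 3 values of 368 occupy positions 4–6 → average rank 5.
The 2 values of 323 occupy positions 8–9 → average rank (8+9)/2 = 8.5.
Ben has value 368 MPa → rank 5.

5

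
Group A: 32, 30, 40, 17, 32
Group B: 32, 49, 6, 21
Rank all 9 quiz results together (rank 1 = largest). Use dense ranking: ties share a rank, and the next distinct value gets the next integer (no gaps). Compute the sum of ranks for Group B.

Sorted (descending): 49, 40, 32, 32, 32, 30, 21, 17, 6
The 3 values of 32 share dense rank 3.
Remaining distinct values take the next consecutive integers.
Group B values → pooled ranks: 32→3, 49→1, 6→7, 21→5
Rank sum = 3 + 1 + 7 + 5 = 16

16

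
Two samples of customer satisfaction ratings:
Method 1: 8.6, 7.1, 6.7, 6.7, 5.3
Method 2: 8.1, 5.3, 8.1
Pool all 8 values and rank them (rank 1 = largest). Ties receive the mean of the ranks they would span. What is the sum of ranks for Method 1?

23.5

Sorted (descending): 8.6, 8.1, 8.1, 7.1, 6.7, 6.7, 5.3, 5.3
The 2 values of 8.1 occupy positions 2–3 → average rank (2+3)/2 = 2.5.
The 2 values of 6.7 occupy positions 5–6 → average rank (5+6)/2 = 5.5.
The 2 values of 5.3 occupy positions 7–8 → average rank (7+8)/2 = 7.5.
Method 1 values → pooled ranks: 8.6→1, 7.1→4, 6.7→5.5, 6.7→5.5, 5.3→7.5
Rank sum = 1 + 4 + 5.5 + 5.5 + 7.5 = 23.5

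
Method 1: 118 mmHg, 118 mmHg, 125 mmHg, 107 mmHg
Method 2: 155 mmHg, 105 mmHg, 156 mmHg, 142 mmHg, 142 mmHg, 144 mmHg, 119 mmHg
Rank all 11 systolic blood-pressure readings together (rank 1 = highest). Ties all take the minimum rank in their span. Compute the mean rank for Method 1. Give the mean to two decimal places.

Sorted (descending): 156, 155, 144, 142, 142, 125, 119, 118, 118, 107, 105
The 2 values of 142 occupy positions 4–5 → each gets rank 4.
The 2 values of 118 occupy positions 8–9 → each gets rank 8.
Method 1 values → pooled ranks: 118→8, 118→8, 125→6, 107→10
Mean rank = (8 + 8 + 6 + 10) / 4 = 8.00

8.00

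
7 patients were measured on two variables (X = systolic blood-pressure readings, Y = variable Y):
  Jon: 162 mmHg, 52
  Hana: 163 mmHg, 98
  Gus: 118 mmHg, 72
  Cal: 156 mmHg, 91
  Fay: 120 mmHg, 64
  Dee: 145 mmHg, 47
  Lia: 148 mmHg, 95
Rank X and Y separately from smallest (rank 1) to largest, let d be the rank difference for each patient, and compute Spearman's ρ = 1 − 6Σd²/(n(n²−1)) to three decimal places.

0.393

Ranks of variable 1: 6, 7, 1, 5, 2, 3, 4
Ranks of variable 2: 2, 7, 4, 5, 3, 1, 6
d = r₁ − r₂: 4, 0, -3, 0, -1, 2, -2
d²: 16, 0, 9, 0, 1, 4, 4; Σd² = 34
ρ = 1 − 6·34/(7·48) = 1 − 204/336 = 0.393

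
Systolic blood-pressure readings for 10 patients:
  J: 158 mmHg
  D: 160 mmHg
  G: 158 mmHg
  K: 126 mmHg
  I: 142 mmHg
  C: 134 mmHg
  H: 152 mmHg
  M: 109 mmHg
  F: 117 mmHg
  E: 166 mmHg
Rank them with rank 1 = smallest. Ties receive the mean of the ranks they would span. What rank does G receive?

Sorted (ascending): 109, 117, 126, 134, 142, 152, 158, 158, 160, 166
The 2 values of 158 occupy positions 7–8 → average rank (7+8)/2 = 7.5.
G has value 158 mmHg → rank 7.5.

7.5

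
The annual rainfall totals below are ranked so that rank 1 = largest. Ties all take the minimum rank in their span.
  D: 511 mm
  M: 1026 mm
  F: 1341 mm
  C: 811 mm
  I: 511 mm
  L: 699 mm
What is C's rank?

Sorted (descending): 1341, 1026, 811, 699, 511, 511
The 2 values of 511 occupy positions 5–6 → each gets rank 5.
C has value 811 mm → rank 3.

3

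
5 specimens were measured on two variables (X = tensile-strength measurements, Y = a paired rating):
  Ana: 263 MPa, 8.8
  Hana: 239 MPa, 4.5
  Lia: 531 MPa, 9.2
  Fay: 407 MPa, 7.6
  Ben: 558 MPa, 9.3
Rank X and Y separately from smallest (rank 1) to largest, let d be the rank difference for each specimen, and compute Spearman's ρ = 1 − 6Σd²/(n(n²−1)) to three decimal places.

Ranks of variable 1: 2, 1, 4, 3, 5
Ranks of variable 2: 3, 1, 4, 2, 5
d = r₁ − r₂: -1, 0, 0, 1, 0
d²: 1, 0, 0, 1, 0; Σd² = 2
ρ = 1 − 6·2/(5·24) = 1 − 12/120 = 0.900

0.900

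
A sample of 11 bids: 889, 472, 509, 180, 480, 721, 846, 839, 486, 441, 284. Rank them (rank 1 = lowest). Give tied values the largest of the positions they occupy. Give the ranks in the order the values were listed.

11, 4, 7, 1, 5, 8, 10, 9, 6, 3, 2

Sorted (ascending): 180, 284, 441, 472, 480, 486, 509, 721, 839, 846, 889
No ties — each value takes its position as its rank.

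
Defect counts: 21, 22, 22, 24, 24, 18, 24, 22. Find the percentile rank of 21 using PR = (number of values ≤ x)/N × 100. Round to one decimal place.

25.0

N = 8.
Strictly below 21: 1. Equal to 21: 1.
PR = 2/8 × 100 = 25.0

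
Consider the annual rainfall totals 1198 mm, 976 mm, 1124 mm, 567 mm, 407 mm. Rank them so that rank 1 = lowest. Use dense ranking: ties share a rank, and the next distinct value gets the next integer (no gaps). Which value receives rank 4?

1124

Sorted (ascending): 407, 567, 976, 1124, 1198
No ties — each value takes its position as its rank.
Rank 4 → value 1124.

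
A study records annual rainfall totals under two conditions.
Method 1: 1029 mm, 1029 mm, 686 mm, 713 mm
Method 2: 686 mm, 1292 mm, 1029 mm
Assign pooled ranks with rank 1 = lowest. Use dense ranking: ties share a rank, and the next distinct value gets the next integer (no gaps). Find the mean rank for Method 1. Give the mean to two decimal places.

2.25

Sorted (ascending): 686, 686, 713, 1029, 1029, 1029, 1292
The 2 values of 686 share dense rank 1.
The 3 values of 1029 share dense rank 3.
Remaining distinct values take the next consecutive integers.
Method 1 values → pooled ranks: 1029→3, 1029→3, 686→1, 713→2
Mean rank = (3 + 3 + 1 + 2) / 4 = 2.25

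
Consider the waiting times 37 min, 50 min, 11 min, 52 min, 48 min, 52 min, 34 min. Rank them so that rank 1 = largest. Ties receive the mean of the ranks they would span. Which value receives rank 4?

48

Sorted (descending): 52, 52, 50, 48, 37, 34, 11
The 2 values of 52 occupy positions 1–2 → average rank (1+2)/2 = 1.5.
Rank 4 → value 48.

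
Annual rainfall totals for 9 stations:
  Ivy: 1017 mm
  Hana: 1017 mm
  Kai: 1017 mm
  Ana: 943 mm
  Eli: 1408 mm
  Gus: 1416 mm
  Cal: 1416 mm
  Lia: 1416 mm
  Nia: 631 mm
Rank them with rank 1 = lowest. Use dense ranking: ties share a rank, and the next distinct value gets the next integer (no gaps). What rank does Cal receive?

Sorted (ascending): 631, 943, 1017, 1017, 1017, 1408, 1416, 1416, 1416
The 3 values of 1017 share dense rank 3.
The 3 values of 1416 share dense rank 5.
Remaining distinct values take the next consecutive integers.
Cal has value 1416 mm → rank 5.

5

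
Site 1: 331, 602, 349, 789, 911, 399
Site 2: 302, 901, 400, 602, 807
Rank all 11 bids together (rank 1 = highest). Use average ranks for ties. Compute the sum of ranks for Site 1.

37.5

Sorted (descending): 911, 901, 807, 789, 602, 602, 400, 399, 349, 331, 302
The 2 values of 602 occupy positions 5–6 → average rank (5+6)/2 = 5.5.
Site 1 values → pooled ranks: 331→10, 602→5.5, 349→9, 789→4, 911→1, 399→8
Rank sum = 10 + 5.5 + 9 + 4 + 1 + 8 = 37.5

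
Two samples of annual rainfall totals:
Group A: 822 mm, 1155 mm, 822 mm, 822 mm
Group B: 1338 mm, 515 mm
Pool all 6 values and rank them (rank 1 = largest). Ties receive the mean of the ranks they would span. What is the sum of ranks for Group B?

7

Sorted (descending): 1338, 1155, 822, 822, 822, 515
The 3 values of 822 occupy positions 3–5 → average rank 4.
Group B values → pooled ranks: 1338→1, 515→6
Rank sum = 1 + 6 = 7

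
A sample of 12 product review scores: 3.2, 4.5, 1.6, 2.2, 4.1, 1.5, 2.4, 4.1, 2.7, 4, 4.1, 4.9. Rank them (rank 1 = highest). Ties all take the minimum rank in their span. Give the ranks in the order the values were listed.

7, 2, 11, 10, 3, 12, 9, 3, 8, 6, 3, 1

Sorted (descending): 4.9, 4.5, 4.1, 4.1, 4.1, 4, 3.2, 2.7, 2.4, 2.2, 1.6, 1.5
The 3 values of 4.1 occupy positions 3–5 → each gets rank 3.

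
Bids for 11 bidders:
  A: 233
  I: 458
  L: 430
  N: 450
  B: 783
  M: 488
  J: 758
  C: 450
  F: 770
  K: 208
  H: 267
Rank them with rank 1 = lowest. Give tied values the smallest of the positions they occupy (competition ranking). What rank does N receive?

Sorted (ascending): 208, 233, 267, 430, 450, 450, 458, 488, 758, 770, 783
The 2 values of 450 occupy positions 5–6 → each gets rank 5.
N has value 450 → rank 5.

5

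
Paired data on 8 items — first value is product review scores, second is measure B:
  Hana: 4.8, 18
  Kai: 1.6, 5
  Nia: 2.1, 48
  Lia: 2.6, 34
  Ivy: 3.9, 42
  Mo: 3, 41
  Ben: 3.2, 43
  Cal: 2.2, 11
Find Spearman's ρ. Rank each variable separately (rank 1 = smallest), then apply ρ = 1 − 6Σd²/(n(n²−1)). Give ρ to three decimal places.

Ranks of variable 1: 8, 1, 2, 4, 7, 5, 6, 3
Ranks of variable 2: 3, 1, 8, 4, 6, 5, 7, 2
d = r₁ − r₂: 5, 0, -6, 0, 1, 0, -1, 1
d²: 25, 0, 36, 0, 1, 0, 1, 1; Σd² = 64
ρ = 1 − 6·64/(8·63) = 1 − 384/504 = 0.238

0.238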